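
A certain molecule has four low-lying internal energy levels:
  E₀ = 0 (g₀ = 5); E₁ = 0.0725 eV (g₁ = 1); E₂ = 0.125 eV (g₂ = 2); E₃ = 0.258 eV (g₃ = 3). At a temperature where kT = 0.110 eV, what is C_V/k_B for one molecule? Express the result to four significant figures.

Eᵢ/kT = 0, 0.659091, 1.13636, 2.34545.
Z = Σ gᵢe^(−Eᵢ/kT) = 5·e^(−0) + 1·e^(−0.659091) + 2·e^(−1.13636) + 3·e^(−2.34545) = 5.00000 + 0.517321 + 0.641971 + 0.287412 = 6.44670.
⟨E⟩ = 0.0297679 eV, ⟨E²⟩ = 0.00494536 eV².
C_V/k_B = (⟨E²⟩ − ⟨E⟩²)/(kT)² = (0.00494536 − 0.000886128)/0.0121000 = 0.3355.

0.3355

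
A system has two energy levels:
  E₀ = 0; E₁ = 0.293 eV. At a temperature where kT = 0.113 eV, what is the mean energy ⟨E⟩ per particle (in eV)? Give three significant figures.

0.0204 eV

Eᵢ/kT = 0, 2.5929.
Z = Σ e^(−Eᵢ/kT) = e^(−0) + e^(−2.5929) = 1.0000 + 0.074803 = 1.0748.
⟨E⟩ = Σ Eᵢ e^(−Eᵢ/kT) / Z = (0·1.0000 + 0.293·0.074803) / 1.0748 = 0.0204 eV.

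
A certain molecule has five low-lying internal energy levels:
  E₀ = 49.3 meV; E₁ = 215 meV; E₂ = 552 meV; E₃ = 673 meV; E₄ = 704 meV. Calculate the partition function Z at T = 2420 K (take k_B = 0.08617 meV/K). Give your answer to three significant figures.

Z = 1.29

k_BT = 0.08617 × 2420 K = 208.53 meV.
Eᵢ/kT = 0.23642, 1.0310, 2.6471, 3.2274, 3.3760.
Z = Σ e^(−Eᵢ/kT) = e^(−0.23642) + e^(−1.0310) + e^(−2.6471) + e^(−3.2274) + e^(−3.3760) = 0.78945 + 0.35665 + 0.070856 + 0.039660 + 0.034184 = 1.2908.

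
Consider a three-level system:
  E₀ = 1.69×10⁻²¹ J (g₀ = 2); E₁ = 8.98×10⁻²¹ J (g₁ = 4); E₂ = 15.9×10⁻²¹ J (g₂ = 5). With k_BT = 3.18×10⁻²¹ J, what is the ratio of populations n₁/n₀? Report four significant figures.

n₁/n₀ = (g₁/g₀) exp[−(E₁−E₀)/kT] = (4/2) × exp(−(7.29 ×10⁻²¹ J)/(3.18 ×10⁻²¹ J)) = (4/2) × exp(-2.29245) = 0.2020.

0.2020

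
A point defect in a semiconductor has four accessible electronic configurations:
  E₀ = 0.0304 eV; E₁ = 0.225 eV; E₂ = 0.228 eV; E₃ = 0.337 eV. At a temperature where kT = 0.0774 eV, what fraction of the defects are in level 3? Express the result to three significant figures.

Eᵢ/kT = 0.39276, 2.9070, 2.9457, 4.3540.
Z = Σ e^(−Eᵢ/kT) = e^(−0.39276) + e^(−2.9070) + e^(−2.9457) + e^(−4.3540) = 0.67519 + 0.054639 + 0.052565 + 0.012855 = 0.79525.
P₃ = e^(−E₃/kT) / Z = 0.012855/0.79525 = 0.0162.

0.0162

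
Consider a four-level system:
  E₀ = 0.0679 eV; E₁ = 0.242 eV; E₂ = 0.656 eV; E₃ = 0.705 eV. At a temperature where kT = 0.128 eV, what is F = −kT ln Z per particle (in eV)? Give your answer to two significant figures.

Eᵢ/kT = 0.5305, 1.891, 5.125, 5.508.
Z = Σ e^(−Eᵢ/kT) = e^(−0.5305) + e^(−1.891) + e^(−5.125) + e^(−5.508) = 0.5883 + 0.1509 + 0.005946 + 0.004054 = 0.7492.
F = −kT ln Z = −0.128 × ln(0.7492) = −0.128 × -0.2887 = 0.037 eV.

0.037 eV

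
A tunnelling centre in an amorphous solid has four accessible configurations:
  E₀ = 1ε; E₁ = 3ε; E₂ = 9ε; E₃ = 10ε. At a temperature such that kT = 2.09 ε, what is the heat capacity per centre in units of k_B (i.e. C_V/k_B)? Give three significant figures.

Eᵢ/kT = 0.47847, 1.4354, 4.3062, 4.7847.
Z = Σ e^(−Eᵢ/kT) = e^(−0.47847) + e^(−1.4354) + e^(−4.3062) + e^(−4.7847) = 0.61973 + 0.23802 + 0.013485 + 0.0083566 = 0.87959.
⟨E⟩ = 1.7494 ε, ⟨E²⟩ = 5.3319 ε².
C_V/k_B = (⟨E²⟩ − ⟨E⟩²)/(kT)² = (5.3319 − 3.0604)/4.3681 = 0.520.

0.520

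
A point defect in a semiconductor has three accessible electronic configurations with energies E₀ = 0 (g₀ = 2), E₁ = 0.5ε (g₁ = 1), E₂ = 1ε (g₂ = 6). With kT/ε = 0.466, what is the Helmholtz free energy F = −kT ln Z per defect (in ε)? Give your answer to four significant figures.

Eᵢ/kT = 0, 1.07296, 2.14592.
Z = Σ gᵢe^(−Eᵢ/kT) = 2·e^(−0) + 1·e^(−1.07296) + 6·e^(−2.14592) = 2.00000 + 0.341995 + 0.701762 = 3.04376.
F = −kT ln Z = −0.466 × ln(3.04376) = −0.466 × 1.11309 = -0.5187 ε.

-0.5187 ε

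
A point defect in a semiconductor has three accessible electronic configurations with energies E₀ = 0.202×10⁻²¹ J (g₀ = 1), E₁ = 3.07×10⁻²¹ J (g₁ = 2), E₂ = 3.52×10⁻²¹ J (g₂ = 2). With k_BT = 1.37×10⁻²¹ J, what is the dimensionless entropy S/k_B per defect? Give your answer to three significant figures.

1.02

Eᵢ/kT = 0.14745, 2.2409, 2.5693.
Z = Σ gᵢe^(−Eᵢ/kT) = 1·e^(−0.14745) + 2·e^(−2.2409) + 2·e^(−2.5693) = 0.86291 + 0.21273 + 0.15318 = 1.2288.
⟨E⟩ = Σ EᵢPᵢ = 1.1121 ×10⁻²¹ J.
S/k_B = ln Z + ⟨E⟩/kT = ln(1.2288) + 1.1121/1.37 = 0.20604 + 0.81175 = 1.02.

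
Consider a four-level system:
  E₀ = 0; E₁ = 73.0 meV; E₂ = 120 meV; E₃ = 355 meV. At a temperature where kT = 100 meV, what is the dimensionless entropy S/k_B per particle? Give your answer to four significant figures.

1.044

Eᵢ/kT = 0, 0.730000, 1.20000, 3.55000.
Z = Σ e^(−Eᵢ/kT) = e^(−0) + e^(−0.730000) + e^(−1.20000) + e^(−3.55000) = 1.00000 + 0.481909 + 0.301194 + 0.0287246 = 1.81183.
⟨E⟩ = Σ EᵢPᵢ = 44.9931 meV.
S/k_B = ln Z + ⟨E⟩/kT = ln(1.81183) + 44.9931/100 = 0.594337 + 0.449931 = 1.044.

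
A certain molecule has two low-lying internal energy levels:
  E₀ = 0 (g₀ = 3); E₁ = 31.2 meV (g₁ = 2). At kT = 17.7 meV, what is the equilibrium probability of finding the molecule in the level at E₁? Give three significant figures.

0.103

Eᵢ/kT = 0, 1.7627.
Z = Σ gᵢe^(−Eᵢ/kT) = 3·e^(−0) + 2·e^(−1.7627) = 3.0000 + 0.34316 = 3.3432.
P₁ = g₁ e^(−E₁/kT) / Z = 0.34316/3.3432 = 0.103.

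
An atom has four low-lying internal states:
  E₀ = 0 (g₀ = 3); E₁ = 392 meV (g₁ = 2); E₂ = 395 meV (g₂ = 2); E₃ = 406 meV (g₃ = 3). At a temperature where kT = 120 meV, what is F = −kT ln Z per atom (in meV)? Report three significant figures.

Eᵢ/kT = 0, 3.2667, 3.2917, 3.3833.
Z = Σ gᵢe^(−Eᵢ/kT) = 3·e^(−0) + 2·e^(−3.2667) + 2·e^(−3.2917) + 3·e^(−3.3833) = 3.0000 + 0.076264 + 0.074381 + 0.10181 = 3.2525.
F = −kT ln Z = −120 × ln(3.2525) = −120 × 1.1794 = -142 meV.

-142 meV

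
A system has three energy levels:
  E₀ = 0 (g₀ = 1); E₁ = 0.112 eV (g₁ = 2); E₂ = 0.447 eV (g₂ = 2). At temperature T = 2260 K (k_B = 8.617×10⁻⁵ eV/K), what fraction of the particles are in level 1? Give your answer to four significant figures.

0.4836

k_BT = 8.617×10⁻⁵ × 2260 K = 0.194744 eV.
Eᵢ/kT = 0, 0.575114, 2.29532.
Z = Σ gᵢe^(−Eᵢ/kT) = 1·e^(−0) + 2·e^(−0.575114) + 2·e^(−2.29532) = 1.00000 + 1.12528 + 0.201458 = 2.32674.
P₁ = g₁ e^(−E₁/kT) / Z = 1.12528/2.32674 = 0.4836.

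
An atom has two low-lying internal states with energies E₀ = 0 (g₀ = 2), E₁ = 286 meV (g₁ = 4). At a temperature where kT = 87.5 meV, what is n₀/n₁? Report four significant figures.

13.14

n₀/n₁ = (g₀/g₁) exp[−(E₀−E₁)/kT] = (2/4) × exp(−(-286 meV)/(87.5 meV)) = (2/4) × exp(3.26857) = 13.14.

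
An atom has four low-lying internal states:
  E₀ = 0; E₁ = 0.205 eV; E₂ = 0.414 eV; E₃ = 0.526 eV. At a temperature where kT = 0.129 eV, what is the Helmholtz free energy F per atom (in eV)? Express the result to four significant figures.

Eᵢ/kT = 0, 1.58915, 3.20930, 4.07752.
Z = Σ e^(−Eᵢ/kT) = e^(−0) + e^(−1.58915) + e^(−3.20930) + e^(−4.07752) = 1.00000 + 0.204099 + 0.0403849 + 0.0169494 = 1.26143.
F = −kT ln Z = −0.129 × ln(1.26143) = −0.129 × 0.232246 = -0.02996 eV.

-0.02996 eV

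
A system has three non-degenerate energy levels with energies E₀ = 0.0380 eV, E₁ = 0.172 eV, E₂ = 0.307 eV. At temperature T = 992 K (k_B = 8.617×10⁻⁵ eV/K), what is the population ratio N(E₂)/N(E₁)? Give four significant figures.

k_BT = 8.617×10⁻⁵ × 992 K = 0.0854806 eV.
n₂/n₁ = exp[−(E₂−E₁)/kT] = exp(−(0.135 eV)/(0.0854806 eV)) = exp(-1.57931) = 0.2061.

0.2061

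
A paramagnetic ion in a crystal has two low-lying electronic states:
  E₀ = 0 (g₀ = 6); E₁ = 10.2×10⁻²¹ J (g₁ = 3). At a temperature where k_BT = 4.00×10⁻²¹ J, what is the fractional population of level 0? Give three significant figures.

Eᵢ/kT = 0, 2.5500.
Z = Σ gᵢe^(−Eᵢ/kT) = 6·e^(−0) + 3·e^(−2.5500) = 6.0000 + 0.23424 = 6.2342.
P₀ = g₀ e^(−E₀/kT) / Z = 6.0000/6.2342 = 0.962.

0.962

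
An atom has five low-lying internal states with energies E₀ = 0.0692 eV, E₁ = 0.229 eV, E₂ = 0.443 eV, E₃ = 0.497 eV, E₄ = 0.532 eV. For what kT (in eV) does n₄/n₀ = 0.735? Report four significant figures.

n₄/n₀ = exp[−(E₄−E₀)/kT] = 0.735.
⇒ (E₄−E₀)/kT = ln(1/0.735) = ln(1.36054) = 0.307882.
kT = 0.4628 eV / 0.307882 = 1.503 eV.

1.503 eV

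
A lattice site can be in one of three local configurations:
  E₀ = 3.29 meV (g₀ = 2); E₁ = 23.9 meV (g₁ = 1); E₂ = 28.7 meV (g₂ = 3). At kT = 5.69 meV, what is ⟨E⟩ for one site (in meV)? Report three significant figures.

3.98 meV

Eᵢ/kT = 0.57821, 4.2004, 5.0439.
Z = Σ gᵢe^(−Eᵢ/kT) = 2·e^(−0.57821) + 1·e^(−4.2004) + 3·e^(−5.0439) = 1.1218 + 0.014990 + 0.019346 = 1.1561.
⟨E⟩ = Σ Eᵢ gᵢe^(−Eᵢ/kT) / Z = (3.29·1.1218 + 23.9·0.014990 + 28.7·0.019346) / 1.1561 = 3.98 meV.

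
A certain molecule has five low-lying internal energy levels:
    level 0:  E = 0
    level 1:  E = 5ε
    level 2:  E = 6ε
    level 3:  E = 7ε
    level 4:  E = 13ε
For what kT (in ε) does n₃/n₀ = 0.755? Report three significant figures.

n₃/n₀ = exp[−(E₃−E₀)/kT] = 0.755.
⇒ (E₃−E₀)/kT = ln(1/0.755) = ln(1.3245) = 0.28104.
kT = 7ε / 0.28104 = 24.9 ε.

24.9 ε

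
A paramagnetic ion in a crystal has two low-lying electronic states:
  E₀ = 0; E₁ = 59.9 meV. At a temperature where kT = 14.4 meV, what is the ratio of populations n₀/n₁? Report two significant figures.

n₀/n₁ = exp[−(E₀−E₁)/kT] = exp(−(-59.9 meV)/(14.4 meV)) = exp(4.160) = 64.

64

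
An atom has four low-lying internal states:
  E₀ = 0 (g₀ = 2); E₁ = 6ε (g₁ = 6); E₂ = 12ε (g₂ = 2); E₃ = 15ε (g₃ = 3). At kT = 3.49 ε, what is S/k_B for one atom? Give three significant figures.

1.86

Eᵢ/kT = 0, 1.7192, 3.4384, 4.2980.
Z = Σ gᵢe^(−Eᵢ/kT) = 2·e^(−0) + 6·e^(−1.7192) + 2·e^(−3.4384) + 3·e^(−4.2980) = 2.0000 + 1.0753 + 0.064232 + 0.040787 = 3.1803.
⟨E⟩ = Σ EᵢPᵢ = 2.4634 ε.
S/k_B = ln Z + ⟨E⟩/kT = ln(3.1803) + 2.4634/3.49 = 1.1570 + 0.70585 = 1.86.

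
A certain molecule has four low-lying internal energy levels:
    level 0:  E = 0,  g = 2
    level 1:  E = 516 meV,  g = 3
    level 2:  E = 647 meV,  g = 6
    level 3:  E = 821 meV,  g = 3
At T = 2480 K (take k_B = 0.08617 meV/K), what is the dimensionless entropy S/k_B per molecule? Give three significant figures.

1.64

k_BT = 0.08617 × 2480 K = 213.70 meV.
Eᵢ/kT = 0, 2.4146, 3.0276, 3.8418.
Z = Σ gᵢe^(−Eᵢ/kT) = 2·e^(−0) + 3·e^(−2.4146) + 6·e^(−3.0276) + 3·e^(−3.8418) = 2.0000 + 0.26821 + 0.29059 + 0.064365 = 2.6232.
⟨E⟩ = Σ EᵢPᵢ = 144.58 meV.
S/k_B = ln Z + ⟨E⟩/kT = ln(2.6232) + 144.58/213.70 = 0.96439 + 0.67656 = 1.64.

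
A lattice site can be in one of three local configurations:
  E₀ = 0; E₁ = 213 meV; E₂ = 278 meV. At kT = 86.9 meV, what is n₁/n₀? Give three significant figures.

0.0862

n₁/n₀ = exp[−(E₁−E₀)/kT] = exp(−(213 meV)/(86.9 meV)) = exp(-2.4511) = 0.0862.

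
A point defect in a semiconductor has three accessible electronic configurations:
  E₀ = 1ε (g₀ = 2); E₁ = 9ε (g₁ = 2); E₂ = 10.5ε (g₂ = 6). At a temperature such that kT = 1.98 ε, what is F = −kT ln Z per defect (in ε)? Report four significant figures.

-0.4545 ε

Eᵢ/kT = 0.505051, 4.54545, 5.30303.
Z = Σ gᵢe^(−Eᵢ/kT) = 2·e^(−0.505051) + 2·e^(−4.54545) + 6·e^(−5.30303) = 1.20695 + 0.0212308 + 0.0298590 = 1.25804.
F = −kT ln Z = −1.98 × ln(1.25804) = −1.98 × 0.229555 = -0.4545 ε.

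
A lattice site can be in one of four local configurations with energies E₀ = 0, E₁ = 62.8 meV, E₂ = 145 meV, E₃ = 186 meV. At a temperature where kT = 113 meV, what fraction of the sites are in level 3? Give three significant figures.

Eᵢ/kT = 0, 0.55575, 1.2832, 1.6460.
Z = Σ e^(−Eᵢ/kT) = e^(−0) + e^(−0.55575) + e^(−1.2832) + e^(−1.6460) = 1.0000 + 0.57364 + 0.27715 + 0.19282 = 2.0436.
P₃ = e^(−E₃/kT) / Z = 0.19282/2.0436 = 0.0944.

0.0944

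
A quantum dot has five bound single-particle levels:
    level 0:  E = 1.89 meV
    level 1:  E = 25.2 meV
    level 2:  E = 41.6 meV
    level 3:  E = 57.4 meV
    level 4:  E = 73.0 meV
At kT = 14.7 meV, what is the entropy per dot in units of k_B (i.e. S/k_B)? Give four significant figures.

0.7488

Eᵢ/kT = 0.128571, 1.71429, 2.82993, 3.90476, 4.96599.
Z = Σ e^(−Eᵢ/kT) = e^(−0.128571) + e^(−1.71429) + e^(−2.82993) + e^(−3.90476) + e^(−4.96599) = 0.879351 + 0.180092 + 0.0590170 + 0.0201458 + 0.00697105 = 1.14558.
⟨E⟩ = Σ EᵢPᵢ = 9.00911 meV.
S/k_B = ln Z + ⟨E⟩/kT = ln(1.14558) + 9.00911/14.7 = 0.135911 + 0.612865 = 0.7488.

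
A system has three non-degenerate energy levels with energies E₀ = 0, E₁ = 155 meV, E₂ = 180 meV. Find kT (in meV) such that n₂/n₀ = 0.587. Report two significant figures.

340 meV

n₂/n₀ = exp[−(E₂−E₀)/kT] = 0.587.
⇒ (E₂−E₀)/kT = ln(1/0.587) = ln(1.704) = 0.5330.
kT = 180 meV / 0.5330 = 340 meV.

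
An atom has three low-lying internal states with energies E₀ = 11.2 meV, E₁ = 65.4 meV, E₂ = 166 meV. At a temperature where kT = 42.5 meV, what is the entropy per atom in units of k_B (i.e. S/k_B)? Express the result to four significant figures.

Eᵢ/kT = 0.263529, 1.53882, 3.90588.
Z = Σ e^(−Eᵢ/kT) = e^(−0.263529) + e^(−1.53882) + e^(−3.90588) = 0.768335 + 0.214634 + 0.0201232 = 1.00309.
⟨E⟩ = Σ EᵢPᵢ = 25.9028 meV.
S/k_B = ln Z + ⟨E⟩/kT = ln(1.00309) + 25.9028/42.5 = 0.00308524 + 0.609478 = 0.6126.

0.6126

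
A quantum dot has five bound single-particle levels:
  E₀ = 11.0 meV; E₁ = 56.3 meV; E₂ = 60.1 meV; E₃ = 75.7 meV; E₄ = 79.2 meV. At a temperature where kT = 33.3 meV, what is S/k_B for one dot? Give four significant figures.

Eᵢ/kT = 0.330330, 1.69069, 1.80480, 2.27327, 2.37838.
Z = Σ e^(−Eᵢ/kT) = e^(−0.330330) + e^(−1.69069) + e^(−1.80480) + e^(−2.27327) + e^(−2.37838) = 0.718687 + 0.184392 + 0.164507 + 0.102975 + 0.0927006 = 1.26326.
⟨E⟩ = Σ EᵢPᵢ = 34.2849 meV.
S/k_B = ln Z + ⟨E⟩/kT = ln(1.26326) + 34.2849/33.3 = 0.233696 + 1.02958 = 1.263.

1.263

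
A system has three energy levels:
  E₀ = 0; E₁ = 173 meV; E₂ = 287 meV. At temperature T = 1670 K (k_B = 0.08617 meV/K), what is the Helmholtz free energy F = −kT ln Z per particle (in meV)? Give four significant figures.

-52.14 meV

k_BT = 0.08617 × 1670 K = 143.904 meV.
Eᵢ/kT = 0, 1.20219, 1.99439.
Z = Σ e^(−Eᵢ/kT) = e^(−0) + e^(−1.20219) + e^(−1.99439) = 1.00000 + 0.300535 + 0.136097 = 1.43663.
F = −kT ln Z = −143.904 × ln(1.43663) = −143.904 × 0.362300 = -52.14 meV.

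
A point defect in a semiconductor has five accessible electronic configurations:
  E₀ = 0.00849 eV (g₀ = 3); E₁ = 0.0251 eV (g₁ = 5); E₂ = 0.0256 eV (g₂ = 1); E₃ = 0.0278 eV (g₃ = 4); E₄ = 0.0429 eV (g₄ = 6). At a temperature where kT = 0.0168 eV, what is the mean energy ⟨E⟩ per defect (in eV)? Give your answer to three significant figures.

0.0206 eV

Eᵢ/kT = 0.50536, 1.4940, 1.5238, 1.6548, 2.5536.
Z = Σ gᵢe^(−Eᵢ/kT) = 3·e^(−0.50536) + 5·e^(−1.4940) + 1·e^(−1.5238) + 4·e^(−1.6548) + 6·e^(−2.5536) = 1.8099 + 1.1224 + 0.21788 + 0.76452 + 0.46681 = 4.3815.
⟨E⟩ = Σ Eᵢ gᵢe^(−Eᵢ/kT) / Z = (0.00849·1.8099 + 0.0251·1.1224 + 0.0256·0.21788 + 0.0278·0.76452 + 0.0429·0.46681) / 4.3815 = 0.0206 eV.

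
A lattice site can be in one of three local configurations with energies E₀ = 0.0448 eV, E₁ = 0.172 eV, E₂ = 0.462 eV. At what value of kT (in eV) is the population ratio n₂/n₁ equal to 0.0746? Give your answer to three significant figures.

0.112 eV

n₂/n₁ = exp[−(E₂−E₁)/kT] = 0.0746.
⇒ (E₂−E₁)/kT = ln(1/0.0746) = ln(13.405) = 2.5956.
kT = 0.290 eV / 2.5956 = 0.112 eV.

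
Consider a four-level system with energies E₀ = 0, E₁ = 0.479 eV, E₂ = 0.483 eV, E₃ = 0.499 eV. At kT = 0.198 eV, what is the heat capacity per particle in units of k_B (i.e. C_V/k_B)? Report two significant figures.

Eᵢ/kT = 0, 2.419, 2.439, 2.520.
Z = Σ e^(−Eᵢ/kT) = e^(−0) + e^(−2.419) + e^(−2.439) + e^(−2.520) = 1.000 + 0.08901 + 0.08725 + 0.08046 = 1.257.
⟨E⟩ = 0.09939 eV, ⟨E²⟩ = 0.04838 eV².
C_V/k_B = (⟨E²⟩ − ⟨E⟩²)/(kT)² = (0.04838 − 0.009878)/0.03920 = 0.98.

0.98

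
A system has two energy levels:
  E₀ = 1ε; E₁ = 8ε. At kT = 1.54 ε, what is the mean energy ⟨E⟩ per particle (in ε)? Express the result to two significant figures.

1.1 ε

Eᵢ/kT = 0.6494, 5.195.
Z = Σ e^(−Eᵢ/kT) = e^(−0.6494) + e^(−5.195) = 0.5224 + 0.005544 = 0.5279.
⟨E⟩ = Σ Eᵢ e^(−Eᵢ/kT) / Z = (1·0.5224 + 8·0.005544) / 0.5279 = 1.1 ε.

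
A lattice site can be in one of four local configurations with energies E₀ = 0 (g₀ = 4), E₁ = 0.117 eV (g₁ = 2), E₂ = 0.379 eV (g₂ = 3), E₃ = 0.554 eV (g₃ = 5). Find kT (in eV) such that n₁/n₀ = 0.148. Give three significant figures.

0.0961 eV

n₁/n₀ = (g₁/g₀) exp[−(E₁−E₀)/kT] = 0.148.
⇒ (E₁−E₀)/kT = ln((2/4)/0.148) = ln(3.3784) = 1.2174.
kT = 0.117 eV / 1.2174 = 0.0961 eV.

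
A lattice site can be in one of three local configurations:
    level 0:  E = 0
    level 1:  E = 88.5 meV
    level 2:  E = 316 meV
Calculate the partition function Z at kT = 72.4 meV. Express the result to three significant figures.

Eᵢ/kT = 0, 1.2224, 4.3646.
Z = Σ e^(−Eᵢ/kT) = e^(−0) + e^(−1.2224) + e^(−4.3646) = 1.0000 + 0.29452 + 0.012720 = 1.3072.

Z = 1.31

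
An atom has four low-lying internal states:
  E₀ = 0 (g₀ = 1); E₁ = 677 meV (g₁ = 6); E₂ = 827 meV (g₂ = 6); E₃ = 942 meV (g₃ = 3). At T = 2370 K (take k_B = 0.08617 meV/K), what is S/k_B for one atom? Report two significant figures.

1.3

k_BT = 0.08617 × 2370 K = 204.2 meV.
Eᵢ/kT = 0, 3.315, 4.050, 4.613.
Z = Σ gᵢe^(−Eᵢ/kT) = 1·e^(−0) + 6·e^(−3.315) + 6·e^(−4.050) + 3·e^(−4.613) = 1.000 + 0.2180 + 0.1045 + 0.02977 = 1.352.
⟨E⟩ = Σ EᵢPᵢ = 193.8 meV.
S/k_B = ln Z + ⟨E⟩/kT = ln(1.352) + 193.8/204.2 = 0.3016 + 0.9491 = 1.3.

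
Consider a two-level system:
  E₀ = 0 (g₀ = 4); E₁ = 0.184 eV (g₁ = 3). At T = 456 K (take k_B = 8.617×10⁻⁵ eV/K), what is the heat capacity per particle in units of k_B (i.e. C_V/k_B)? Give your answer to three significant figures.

k_BT = 8.617×10⁻⁵ × 456 K = 0.039294 eV.
Eᵢ/kT = 0, 4.6826.
Z = Σ gᵢe^(−Eᵢ/kT) = 4·e^(−0) + 3·e^(−4.6826) = 4.0000 + 0.027765 = 4.0278.
⟨E⟩ = 0.0012684 eV, ⟨E²⟩ = 0.00023338 eV².
C_V/k_B = (⟨E²⟩ − ⟨E⟩²)/(kT)² = (0.00023338 − 0.0000016088)/0.0015440 = 0.150.

0.150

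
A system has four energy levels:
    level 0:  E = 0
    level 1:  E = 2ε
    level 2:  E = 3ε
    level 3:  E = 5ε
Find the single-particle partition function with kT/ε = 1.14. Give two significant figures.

Eᵢ/kT = 0, 1.754, 2.632, 4.386.
Z = Σ e^(−Eᵢ/kT) = e^(−0) + e^(−1.754) + e^(−2.632) + e^(−4.386) = 1.000 + 0.1731 + 0.07193 + 0.01245 = 1.257.

Z = 1.3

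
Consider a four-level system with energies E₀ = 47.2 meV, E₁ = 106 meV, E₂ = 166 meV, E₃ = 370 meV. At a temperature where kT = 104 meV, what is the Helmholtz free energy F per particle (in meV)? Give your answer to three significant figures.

-21.3 meV

Eᵢ/kT = 0.45385, 1.0192, 1.5962, 3.5577.
Z = Σ e^(−Eᵢ/kT) = e^(−0.45385) + e^(−1.0192) + e^(−1.5962) + e^(−3.5577) = 0.63518 + 0.36088 + 0.20267 + 0.028504 = 1.2272.
F = −kT ln Z = −104 × ln(1.2272) = −104 × 0.20474 = -21.3 meV.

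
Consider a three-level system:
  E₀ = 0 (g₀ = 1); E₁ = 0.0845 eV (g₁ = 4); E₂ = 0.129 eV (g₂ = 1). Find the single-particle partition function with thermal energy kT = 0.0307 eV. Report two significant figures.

Z = 1.3

Eᵢ/kT = 0, 2.752, 4.202.
Z = Σ gᵢe^(−Eᵢ/kT) = 1·e^(−0) + 4·e^(−2.752) + 1·e^(−4.202) = 1.000 + 0.2552 + 0.01497 = 1.270.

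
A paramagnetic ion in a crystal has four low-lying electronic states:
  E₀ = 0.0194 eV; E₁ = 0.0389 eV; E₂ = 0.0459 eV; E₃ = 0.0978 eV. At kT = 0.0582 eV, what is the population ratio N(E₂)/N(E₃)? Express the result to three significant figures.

2.44

n₂/n₃ = exp[−(E₂−E₃)/kT] = exp(−(-0.0519 eV)/(0.0582 eV)) = exp(0.89175) = 2.44.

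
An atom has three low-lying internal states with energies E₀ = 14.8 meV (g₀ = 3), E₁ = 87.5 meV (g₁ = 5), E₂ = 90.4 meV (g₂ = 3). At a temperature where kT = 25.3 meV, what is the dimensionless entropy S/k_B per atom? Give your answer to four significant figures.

1.602

Eᵢ/kT = 0.584980, 3.45850, 3.57312.
Z = Σ gᵢe^(−Eᵢ/kT) = 3·e^(−0.584980) + 5·e^(−3.45850) + 3·e^(−3.57312) = 1.67135 + 0.157385 + 0.0842044 = 1.91294.
⟨E⟩ = Σ EᵢPᵢ = 24.1091 meV.
S/k_B = ln Z + ⟨E⟩/kT = ln(1.91294) + 24.1091/25.3 = 0.648641 + 0.952929 = 1.602.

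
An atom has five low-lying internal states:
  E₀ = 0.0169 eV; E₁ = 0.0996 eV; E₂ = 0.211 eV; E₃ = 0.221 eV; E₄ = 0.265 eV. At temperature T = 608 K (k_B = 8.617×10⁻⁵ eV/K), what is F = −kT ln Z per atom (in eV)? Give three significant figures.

0.00479 eV

k_BT = 8.617×10⁻⁵ × 608 K = 0.052391 eV.
Eᵢ/kT = 0.32257, 1.9011, 4.0274, 4.2183, 5.0581.
Z = Σ e^(−Eᵢ/kT) = e^(−0.32257) + e^(−1.9011) + e^(−4.0274) + e^(−4.2183) + e^(−5.0581) = 0.72429 + 0.14940 + 0.017821 + 0.014724 + 0.0063576 = 0.91259.
F = −kT ln Z = −0.052391 × ln(0.91259) = −0.052391 × -0.091469 = 0.00479 eV.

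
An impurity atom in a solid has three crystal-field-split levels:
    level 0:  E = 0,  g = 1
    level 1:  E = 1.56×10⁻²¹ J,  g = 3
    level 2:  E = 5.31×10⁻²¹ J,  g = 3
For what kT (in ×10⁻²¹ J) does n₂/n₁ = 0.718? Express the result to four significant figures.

11.32 ×10⁻²¹ J

n₂/n₁ = (g₂/g₁) exp[−(E₂−E₁)/kT] = 0.718.
⇒ (E₂−E₁)/kT = ln((3/3)/0.718) = ln(1.39276) = 0.331287.
kT = 3.75 ×10⁻²¹ J / 0.331287 = 11.32 ×10⁻²¹ J.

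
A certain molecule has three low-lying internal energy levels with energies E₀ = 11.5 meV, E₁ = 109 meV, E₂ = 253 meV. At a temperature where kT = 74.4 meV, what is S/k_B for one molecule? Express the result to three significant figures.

Eᵢ/kT = 0.15457, 1.4651, 3.4005.
Z = Σ e^(−Eᵢ/kT) = e^(−0.15457) + e^(−1.4651) + e^(−3.4005) = 0.85678 + 0.23105 + 0.033357 = 1.1212.
⟨E⟩ = Σ EᵢPᵢ = 38.777 meV.
S/k_B = ln Z + ⟨E⟩/kT = ln(1.1212) + 38.777/74.4 = 0.11440 + 0.52120 = 0.636.

0.636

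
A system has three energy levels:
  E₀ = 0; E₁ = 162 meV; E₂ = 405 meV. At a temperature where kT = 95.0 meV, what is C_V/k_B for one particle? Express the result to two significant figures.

Eᵢ/kT = 0, 1.705, 4.263.
Z = Σ e^(−Eᵢ/kT) = e^(−0) + e^(−1.705) + e^(−4.263) = 1.000 + 0.1818 + 0.01408 = 1.196.
⟨E⟩ = 29.39 meV, ⟨E²⟩ = 5920 meV².
C_V/k_B = (⟨E²⟩ − ⟨E⟩²)/(kT)² = (5920 − 863.8)/9025 = 0.56.

0.56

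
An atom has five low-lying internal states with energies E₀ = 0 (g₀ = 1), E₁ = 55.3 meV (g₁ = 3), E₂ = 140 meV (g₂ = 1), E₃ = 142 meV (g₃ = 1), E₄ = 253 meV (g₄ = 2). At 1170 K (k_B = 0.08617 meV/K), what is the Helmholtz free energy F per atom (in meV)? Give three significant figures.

-123 meV

k_BT = 0.08617 × 1170 K = 100.82 meV.
Eᵢ/kT = 0, 0.54850, 1.3886, 1.4085, 2.5094.
Z = Σ gᵢe^(−Eᵢ/kT) = 1·e^(−0) + 3·e^(−0.54850) + 1·e^(−1.3886) + 1·e^(−1.4085) + 2·e^(−2.5094) = 1.0000 + 1.7334 + 0.24942 + 0.24451 + 0.16263 = 3.3900.
F = −kT ln Z = −100.82 × ln(3.3900) = −100.82 × 1.2208 = -123 meV.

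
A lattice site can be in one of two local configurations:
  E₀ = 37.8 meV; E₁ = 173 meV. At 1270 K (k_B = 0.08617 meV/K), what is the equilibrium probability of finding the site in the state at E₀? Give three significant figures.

0.775

k_BT = 0.08617 × 1270 K = 109.44 meV.
Eᵢ/kT = 0.34539, 1.5808.
Z = Σ e^(−Eᵢ/kT) = e^(−0.34539) + e^(−1.5808) = 0.70794 + 0.20581 = 0.91375.
P₀ = e^(−E₀/kT) / Z = 0.70794/0.91375 = 0.775.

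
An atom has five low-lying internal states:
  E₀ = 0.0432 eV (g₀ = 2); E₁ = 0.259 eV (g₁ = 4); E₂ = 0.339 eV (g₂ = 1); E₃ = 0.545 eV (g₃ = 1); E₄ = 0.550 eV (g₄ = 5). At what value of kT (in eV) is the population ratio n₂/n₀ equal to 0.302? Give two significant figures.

n₂/n₀ = (g₂/g₀) exp[−(E₂−E₀)/kT] = 0.302.
⇒ (E₂−E₀)/kT = ln((1/2)/0.302) = ln(1.656) = 0.5044.
kT = 0.2958 eV / 0.5044 = 0.59 eV.

0.59 eV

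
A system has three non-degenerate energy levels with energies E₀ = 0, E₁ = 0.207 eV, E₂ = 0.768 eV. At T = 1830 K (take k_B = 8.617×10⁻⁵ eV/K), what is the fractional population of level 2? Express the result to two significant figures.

k_BT = 8.617×10⁻⁵ × 1830 K = 0.1577 eV.
Eᵢ/kT = 0, 1.313, 4.870.
Z = Σ e^(−Eᵢ/kT) = e^(−0) + e^(−1.313) + e^(−4.870) = 1.000 + 0.2690 + 0.007673 = 1.277.
P₂ = e^(−E₂/kT) / Z = 0.007673/1.277 = 0.0060.

0.0060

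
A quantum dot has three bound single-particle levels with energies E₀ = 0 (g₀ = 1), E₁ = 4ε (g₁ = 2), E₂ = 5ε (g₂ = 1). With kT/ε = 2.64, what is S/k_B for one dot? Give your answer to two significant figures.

1.1

Eᵢ/kT = 0, 1.515, 1.894.
Z = Σ gᵢe^(−Eᵢ/kT) = 1·e^(−0) + 2·e^(−1.515) + 1·e^(−1.894) = 1.000 + 0.4396 + 0.1505 = 1.590.
⟨E⟩ = Σ EᵢPᵢ = 1.579 ε.
S/k_B = ln Z + ⟨E⟩/kT = ln(1.590) + 1.579/2.64 = 0.4637 + 0.5981 = 1.1.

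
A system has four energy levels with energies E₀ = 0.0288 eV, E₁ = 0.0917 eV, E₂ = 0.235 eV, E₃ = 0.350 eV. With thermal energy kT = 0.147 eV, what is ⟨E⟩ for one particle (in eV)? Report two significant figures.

0.092 eV

Eᵢ/kT = 0.1959, 0.6238, 1.599, 2.381.
Z = Σ e^(−Eᵢ/kT) = e^(−0.1959) + e^(−0.6238) + e^(−1.599) + e^(−2.381) = 0.8221 + 0.5359 + 0.2021 + 0.09246 = 1.653.
⟨E⟩ = Σ Eᵢ e^(−Eᵢ/kT) / Z = (0.0288·0.8221 + 0.0917·0.5359 + 0.235·0.2021 + 0.350·0.09246) / 1.653 = 0.092 eV.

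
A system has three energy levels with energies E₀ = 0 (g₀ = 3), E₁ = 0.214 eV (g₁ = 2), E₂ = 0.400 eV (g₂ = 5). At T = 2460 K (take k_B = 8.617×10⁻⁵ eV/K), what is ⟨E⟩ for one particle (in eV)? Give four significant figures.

k_BT = 8.617×10⁻⁵ × 2460 K = 0.211978 eV.
Eᵢ/kT = 0, 1.00954, 1.88699.
Z = Σ gᵢe^(−Eᵢ/kT) = 3·e^(−0) + 2·e^(−1.00954) + 5·e^(−1.88699) = 3.00000 + 0.728773 + 0.757636 = 4.48641.
⟨E⟩ = Σ Eᵢ gᵢe^(−Eᵢ/kT) / Z = (0·3.00000 + 0.214·0.728773 + 0.400·0.757636) / 4.48641 = 0.1023 eV.

0.1023 eV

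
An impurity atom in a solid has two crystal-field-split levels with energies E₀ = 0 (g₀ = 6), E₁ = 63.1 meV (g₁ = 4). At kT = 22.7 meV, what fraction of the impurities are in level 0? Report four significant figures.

Eᵢ/kT = 0, 2.77974.
Z = Σ gᵢe^(−Eᵢ/kT) = 6·e^(−0) + 4·e^(−2.77974) = 6.00000 + 0.248219 = 6.24822.
P₀ = g₀ e^(−E₀/kT) / Z = 6.00000/6.24822 = 0.9603.

0.9603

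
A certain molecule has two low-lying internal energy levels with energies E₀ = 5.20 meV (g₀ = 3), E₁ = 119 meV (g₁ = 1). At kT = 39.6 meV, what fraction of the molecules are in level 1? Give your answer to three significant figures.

0.0185

Eᵢ/kT = 0.13131, 3.0051.
Z = Σ gᵢe^(−Eᵢ/kT) = 3·e^(−0.13131) + 1·e^(−3.0051) = 2.6308 + 0.049534 = 2.6803.
P₁ = g₁ e^(−E₁/kT) / Z = 0.049534/2.6803 = 0.0185.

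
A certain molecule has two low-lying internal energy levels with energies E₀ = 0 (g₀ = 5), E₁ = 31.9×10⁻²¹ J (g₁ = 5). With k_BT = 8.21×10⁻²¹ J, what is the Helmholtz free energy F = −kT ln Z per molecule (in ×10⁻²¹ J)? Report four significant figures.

Eᵢ/kT = 0, 3.88551.
Z = Σ gᵢe^(−Eᵢ/kT) = 5·e^(−0) + 5·e^(−3.88551) = 5.00000 + 0.102687 = 5.10269.
F = −kT ln Z = −8.21 × ln(5.10269) = −8.21 × 1.62977 = -13.38 ×10⁻²¹ J.

-13.38 ×10⁻²¹ J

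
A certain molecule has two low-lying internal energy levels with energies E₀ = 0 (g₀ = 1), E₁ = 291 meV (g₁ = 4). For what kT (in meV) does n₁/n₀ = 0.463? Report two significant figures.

n₁/n₀ = (g₁/g₀) exp[−(E₁−E₀)/kT] = 0.463.
⇒ (E₁−E₀)/kT = ln((4/1)/0.463) = ln(8.639) = 2.156.
kT = 291 meV / 2.156 = 130 meV.

130 meV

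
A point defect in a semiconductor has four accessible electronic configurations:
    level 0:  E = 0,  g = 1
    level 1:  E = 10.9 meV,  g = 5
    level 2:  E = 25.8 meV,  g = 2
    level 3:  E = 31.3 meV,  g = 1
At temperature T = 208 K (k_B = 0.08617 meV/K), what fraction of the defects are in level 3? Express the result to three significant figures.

0.0399

k_BT = 0.08617 × 208 K = 17.923 meV.
Eᵢ/kT = 0, 0.60816, 1.4395, 1.7464.
Z = Σ gᵢe^(−Eᵢ/kT) = 1·e^(−0) + 5·e^(−0.60816) + 2·e^(−1.4395) + 1·e^(−1.7464) = 1.0000 + 2.7218 + 0.47409 + 0.17440 = 4.3703.
P₃ = g₃ e^(−E₃/kT) / Z = 0.17440/4.3703 = 0.0399.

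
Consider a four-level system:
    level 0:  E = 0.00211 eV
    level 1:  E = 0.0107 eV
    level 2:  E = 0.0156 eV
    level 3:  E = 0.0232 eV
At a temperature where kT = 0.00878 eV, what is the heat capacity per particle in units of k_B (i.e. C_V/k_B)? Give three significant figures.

0.530

Eᵢ/kT = 0.24032, 1.2187, 1.7768, 2.6424.
Z = Σ e^(−Eᵢ/kT) = e^(−0.24032) + e^(−1.2187) + e^(−1.7768) + e^(−2.6424) = 0.78638 + 0.29561 + 0.16918 + 0.071190 = 1.3224.
⟨E⟩ = 0.0068913 eV, ⟨E²⟩ = 0.000088350 eV².
C_V/k_B = (⟨E²⟩ − ⟨E⟩²)/(kT)² = (0.000088350 − 0.000047490)/0.000077088 = 0.530.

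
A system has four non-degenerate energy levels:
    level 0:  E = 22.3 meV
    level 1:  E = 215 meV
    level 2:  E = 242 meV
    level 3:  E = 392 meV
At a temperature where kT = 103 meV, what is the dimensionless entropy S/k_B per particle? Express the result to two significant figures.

0.75

Eᵢ/kT = 0.2165, 2.087, 2.350, 3.806.
Z = Σ e^(−Eᵢ/kT) = e^(−0.2165) + e^(−2.087) + e^(−2.350) + e^(−3.806) = 0.8053 + 0.1241 + 0.09537 + 0.02224 = 1.047.
⟨E⟩ = Σ EᵢPᵢ = 73.01 meV.
S/k_B = ln Z + ⟨E⟩/kT = ln(1.047) + 73.01/103 = 0.04593 + 0.7088 = 0.75.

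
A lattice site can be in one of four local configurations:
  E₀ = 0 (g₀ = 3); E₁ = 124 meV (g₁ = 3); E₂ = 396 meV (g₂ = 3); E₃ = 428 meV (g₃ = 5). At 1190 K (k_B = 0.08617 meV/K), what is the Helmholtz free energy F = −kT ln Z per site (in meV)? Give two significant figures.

k_BT = 0.08617 × 1190 K = 102.5 meV.
Eᵢ/kT = 0, 1.210, 3.863, 4.176.
Z = Σ gᵢe^(−Eᵢ/kT) = 3·e^(−0) + 3·e^(−1.210) + 3·e^(−3.863) + 5·e^(−4.176) = 3.000 + 0.8946 + 0.06301 + 0.07680 = 4.034.
F = −kT ln Z = −102.5 × ln(4.034) = −102.5 × 1.395 = -140 meV.

-140 meV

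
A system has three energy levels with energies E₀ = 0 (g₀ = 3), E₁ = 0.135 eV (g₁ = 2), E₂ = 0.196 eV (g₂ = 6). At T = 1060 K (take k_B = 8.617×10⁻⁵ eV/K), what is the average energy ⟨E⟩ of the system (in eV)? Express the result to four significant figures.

k_BT = 8.617×10⁻⁵ × 1060 K = 0.0913402 eV.
Eᵢ/kT = 0, 1.47799, 2.14582.
Z = Σ gᵢe^(−Eᵢ/kT) = 3·e^(−0) + 2·e^(−1.47799) + 6·e^(−2.14582) = 3.00000 + 0.456191 + 0.701832 = 4.15802.
⟨E⟩ = Σ Eᵢ gᵢe^(−Eᵢ/kT) / Z = (0·3.00000 + 0.135·0.456191 + 0.196·0.701832) / 4.15802 = 0.04789 eV.

0.04789 eV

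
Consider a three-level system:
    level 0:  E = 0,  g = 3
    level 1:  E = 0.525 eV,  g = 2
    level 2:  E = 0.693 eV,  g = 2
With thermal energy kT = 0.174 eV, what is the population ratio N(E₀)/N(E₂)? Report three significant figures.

n₀/n₂ = (g₀/g₂) exp[−(E₀−E₂)/kT] = (3/2) × exp(−(-0.693 eV)/(0.174 eV)) = (3/2) × exp(3.9828) = 80.5.

80.5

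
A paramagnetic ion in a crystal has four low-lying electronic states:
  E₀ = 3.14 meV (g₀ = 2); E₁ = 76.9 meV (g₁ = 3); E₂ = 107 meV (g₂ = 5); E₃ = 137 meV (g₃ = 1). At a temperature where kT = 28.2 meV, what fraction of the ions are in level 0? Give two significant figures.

Eᵢ/kT = 0.1113, 2.727, 3.794, 4.858.
Z = Σ gᵢe^(−Eᵢ/kT) = 2·e^(−0.1113) + 3·e^(−2.727) + 5·e^(−3.794) + 1·e^(−4.858) = 1.789 + 0.1962 + 0.1125 + 0.007766 = 2.105.
P₀ = g₀ e^(−E₀/kT) / Z = 1.789/2.105 = 0.85.

0.85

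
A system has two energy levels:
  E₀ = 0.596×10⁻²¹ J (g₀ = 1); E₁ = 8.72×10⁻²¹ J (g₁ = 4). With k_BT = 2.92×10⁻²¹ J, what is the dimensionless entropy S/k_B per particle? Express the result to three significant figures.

Eᵢ/kT = 0.20411, 2.9863.
Z = Σ gᵢe^(−Eᵢ/kT) = 1·e^(−0.20411) + 4·e^(−2.9863) = 0.81537 + 0.20190 = 1.0173.
⟨E⟩ = Σ EᵢPᵢ = 2.2083 ×10⁻²¹ J.
S/k_B = ln Z + ⟨E⟩/kT = ln(1.0173) + 2.2083/2.92 = 0.017152 + 0.75627 = 0.773.

0.773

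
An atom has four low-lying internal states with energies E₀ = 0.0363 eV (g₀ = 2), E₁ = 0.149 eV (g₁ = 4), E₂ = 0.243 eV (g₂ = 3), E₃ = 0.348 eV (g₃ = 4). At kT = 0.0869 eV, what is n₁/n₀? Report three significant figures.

0.547

n₁/n₀ = (g₁/g₀) exp[−(E₁−E₀)/kT] = (4/2) × exp(−(0.1127 eV)/(0.0869 eV)) = (4/2) × exp(-1.2969) = 0.547.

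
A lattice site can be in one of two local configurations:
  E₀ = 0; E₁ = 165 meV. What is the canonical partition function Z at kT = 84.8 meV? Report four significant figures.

Z = 1.143

Eᵢ/kT = 0, 1.94575.
Z = Σ e^(−Eᵢ/kT) = e^(−0) + e^(−1.94575) = 1.00000 + 0.142880 = 1.14288.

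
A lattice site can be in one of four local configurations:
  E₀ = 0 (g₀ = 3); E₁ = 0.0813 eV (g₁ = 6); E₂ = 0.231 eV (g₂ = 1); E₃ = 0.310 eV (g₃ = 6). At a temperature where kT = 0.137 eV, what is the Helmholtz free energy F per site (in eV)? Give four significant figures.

Eᵢ/kT = 0, 0.593431, 1.68613, 2.26277.
Z = Σ gᵢe^(−Eᵢ/kT) = 3·e^(−0) + 6·e^(−0.593431) + 1·e^(−1.68613) + 6·e^(−2.26277) = 3.00000 + 3.31457 + 0.185235 + 0.624371 = 7.12418.
F = −kT ln Z = −0.137 × ln(7.12418) = −0.137 × 1.96349 = -0.2690 eV.

-0.2690 eV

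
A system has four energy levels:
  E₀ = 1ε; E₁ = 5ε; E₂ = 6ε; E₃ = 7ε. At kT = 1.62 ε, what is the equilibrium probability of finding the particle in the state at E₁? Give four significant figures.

0.07330

Eᵢ/kT = 0.617284, 3.08642, 3.70370, 4.32099.
Z = Σ e^(−Eᵢ/kT) = e^(−0.617284) + e^(−3.08642) + e^(−3.70370) + e^(−4.32099) = 0.539407 + 0.0456651 + 0.0246322 + 0.0132867 = 0.622991.
P₁ = e^(−E₁/kT) / Z = 0.0456651/0.622991 = 0.07330.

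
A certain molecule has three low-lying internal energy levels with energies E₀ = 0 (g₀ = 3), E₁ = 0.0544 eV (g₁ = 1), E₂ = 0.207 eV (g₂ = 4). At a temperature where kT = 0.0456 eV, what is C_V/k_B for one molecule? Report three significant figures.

0.364

Eᵢ/kT = 0, 1.1930, 4.5395.
Z = Σ gᵢe^(−Eᵢ/kT) = 3·e^(−0) + 1·e^(−1.1930) + 4·e^(−4.5395) = 3.0000 + 0.30331 + 0.042715 = 3.3460.
⟨E⟩ = 0.0075738 eV, ⟨E²⟩ = 0.00081527 eV².
C_V/k_B = (⟨E²⟩ − ⟨E⟩²)/(kT)² = (0.00081527 − 0.000057362)/0.0020794 = 0.364.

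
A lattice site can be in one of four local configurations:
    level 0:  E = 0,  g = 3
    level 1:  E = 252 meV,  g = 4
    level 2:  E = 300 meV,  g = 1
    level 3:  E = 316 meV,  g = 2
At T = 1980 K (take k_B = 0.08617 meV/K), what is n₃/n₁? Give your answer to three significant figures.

0.344

k_BT = 0.08617 × 1980 K = 170.62 meV.
n₃/n₁ = (g₃/g₁) exp[−(E₃−E₁)/kT] = (2/4) × exp(−(64 meV)/(170.62 meV)) = (2/4) × exp(-0.37510) = 0.344.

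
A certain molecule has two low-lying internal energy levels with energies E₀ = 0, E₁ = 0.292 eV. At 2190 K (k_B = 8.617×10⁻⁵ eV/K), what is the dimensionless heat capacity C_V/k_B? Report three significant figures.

0.346

k_BT = 8.617×10⁻⁵ × 2190 K = 0.18871 eV.
Eᵢ/kT = 0, 1.5473.
Z = Σ e^(−Eᵢ/kT) = e^(−0) + e^(−1.5473) = 1.0000 + 0.21282 = 1.2128.
⟨E⟩ = 0.051240 eV, ⟨E²⟩ = 0.014962 eV².
C_V/k_B = (⟨E²⟩ − ⟨E⟩²)/(kT)² = (0.014962 − 0.0026255)/0.035611 = 0.346.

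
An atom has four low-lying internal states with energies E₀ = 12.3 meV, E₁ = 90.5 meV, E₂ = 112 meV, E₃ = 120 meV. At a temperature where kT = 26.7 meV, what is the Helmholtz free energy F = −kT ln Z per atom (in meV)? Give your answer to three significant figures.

Eᵢ/kT = 0.46067, 3.3895, 4.1948, 4.4944.
Z = Σ e^(−Eᵢ/kT) = e^(−0.46067) + e^(−3.3895) + e^(−4.1948) + e^(−4.4944) = 0.63086 + 0.033726 + 0.015074 + 0.011171 = 0.69083.
F = −kT ln Z = −26.7 × ln(0.69083) = −26.7 × -0.36986 = 9.88 meV.

9.88 meV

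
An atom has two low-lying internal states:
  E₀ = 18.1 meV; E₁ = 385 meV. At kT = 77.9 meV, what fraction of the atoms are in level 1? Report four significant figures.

0.008925

Eᵢ/kT = 0.232349, 4.94223.
Z = Σ e^(−Eᵢ/kT) = e^(−0.232349) + e^(−4.94223) = 0.792669 + 0.00713866 = 0.799808.
P₁ = e^(−E₁/kT) / Z = 0.00713866/0.799808 = 0.008925.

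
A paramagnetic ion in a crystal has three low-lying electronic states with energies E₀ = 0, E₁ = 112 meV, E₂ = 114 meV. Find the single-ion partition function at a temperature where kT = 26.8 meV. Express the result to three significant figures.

Eᵢ/kT = 0, 4.1791, 4.2537.
Z = Σ e^(−Eᵢ/kT) = e^(−0) + e^(−4.1791) + e^(−4.2537) = 1.0000 + 0.015312 + 0.014212 = 1.0295.

Z = 1.03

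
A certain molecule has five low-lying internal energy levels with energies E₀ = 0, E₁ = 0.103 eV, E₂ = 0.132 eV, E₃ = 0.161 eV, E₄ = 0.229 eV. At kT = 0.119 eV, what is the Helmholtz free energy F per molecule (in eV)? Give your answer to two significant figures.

-0.091 eV

Eᵢ/kT = 0, 0.8655, 1.109, 1.353, 1.924.
Z = Σ e^(−Eᵢ/kT) = e^(−0) + e^(−0.8655) + e^(−1.109) + e^(−1.353) + e^(−1.924) = 1.000 + 0.4208 + 0.3299 + 0.2585 + 0.1460 = 2.155.
F = −kT ln Z = −0.119 × ln(2.155) = −0.119 × 0.7678 = -0.091 eV.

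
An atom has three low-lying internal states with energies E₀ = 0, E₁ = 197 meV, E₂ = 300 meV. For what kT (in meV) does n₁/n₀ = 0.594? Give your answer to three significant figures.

n₁/n₀ = exp[−(E₁−E₀)/kT] = 0.594.
⇒ (E₁−E₀)/kT = ln(1/0.594) = ln(1.6835) = 0.52087.
kT = 197 meV / 0.52087 = 378 meV.

378 meV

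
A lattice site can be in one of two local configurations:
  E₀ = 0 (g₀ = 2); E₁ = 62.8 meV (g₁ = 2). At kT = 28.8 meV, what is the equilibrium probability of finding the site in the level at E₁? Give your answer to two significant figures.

Eᵢ/kT = 0, 2.181.
Z = Σ gᵢe^(−Eᵢ/kT) = 2·e^(−0) + 2·e^(−2.181) = 2.000 + 0.2259 = 2.226.
P₁ = g₁ e^(−E₁/kT) / Z = 0.2259/2.226 = 0.10.

0.10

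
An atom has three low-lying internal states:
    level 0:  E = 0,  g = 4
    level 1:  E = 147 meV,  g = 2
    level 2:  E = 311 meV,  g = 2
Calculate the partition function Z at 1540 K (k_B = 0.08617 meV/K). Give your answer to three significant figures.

k_BT = 0.08617 × 1540 K = 132.70 meV.
Eᵢ/kT = 0, 1.1078, 2.3436.
Z = Σ gᵢe^(−Eᵢ/kT) = 4·e^(−0) + 2·e^(−1.1078) + 2·e^(−2.3436) = 4.0000 + 0.66057 + 0.19196 = 4.8525.

Z = 4.85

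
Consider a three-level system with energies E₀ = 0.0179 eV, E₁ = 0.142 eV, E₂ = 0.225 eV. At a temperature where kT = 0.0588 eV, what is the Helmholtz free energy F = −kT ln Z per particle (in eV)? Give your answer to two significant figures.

Eᵢ/kT = 0.3044, 2.415, 3.827.
Z = Σ e^(−Eᵢ/kT) = e^(−0.3044) + e^(−2.415) + e^(−3.827) = 0.7376 + 0.08937 + 0.02177 = 0.8487.
F = −kT ln Z = −0.0588 × ln(0.8487) = −0.0588 × -0.1640 = 0.0096 eV.

0.0096 eV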